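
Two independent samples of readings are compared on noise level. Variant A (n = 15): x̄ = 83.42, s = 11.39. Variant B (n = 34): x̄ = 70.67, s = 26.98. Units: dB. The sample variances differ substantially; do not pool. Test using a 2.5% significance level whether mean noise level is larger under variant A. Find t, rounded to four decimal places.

2.3256

Let group 1 = variant A, group 2 = variant B. H0: μ_1 = μ_2; H1: μ_1 > μ_2 (Welch's two-sample t-test, right-tailed).
t = (x̄_1 − x̄_2)/√(s_1²/n_1 + s_2²/n_2) = (83.42 − 70.67)/√(11.39²/15 + 26.98²/34) = 2.3256
Welch–Satterthwaite df ≈ 46.98
p-value = P(T ≥ 2.3256) ≈ 0.012
Since p ≈ 0.012 < α = 0.025, reject H0; the evidence is statistically significant.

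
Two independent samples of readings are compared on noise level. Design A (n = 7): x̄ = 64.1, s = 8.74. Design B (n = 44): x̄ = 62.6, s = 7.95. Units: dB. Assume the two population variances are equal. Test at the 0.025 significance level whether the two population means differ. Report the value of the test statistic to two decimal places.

0.46

Let group 1 = design A, group 2 = design B. H0: μ_1 = μ_2; H1: μ_1 ≠ μ_2 (two-sample pooled-variance t-test, two-sided).
s_p² = [(7−1)·8.74² + (44−1)·7.95²]/(7+44−2) = 64.817
t = (64.1 − 62.6)/√[64.817·(1/7 + 1/44)] = 0.46
df = n₁ + n₂ − 2 = 49
Two-sided p-value ≈ 0.649
Since p ≈ 0.649 > α = 0.025, fail to reject H0; the evidence is not statistically significant.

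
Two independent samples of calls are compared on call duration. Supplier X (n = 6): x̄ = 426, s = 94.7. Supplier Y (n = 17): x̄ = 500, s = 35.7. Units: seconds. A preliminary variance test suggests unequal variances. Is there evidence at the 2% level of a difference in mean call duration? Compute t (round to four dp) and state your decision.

Let group 1 = supplier X, group 2 = supplier Y. H0: μ_1 = μ_2; H1: μ_1 ≠ μ_2 (Welch's two-sample t-test, two-sided).
t = (x̄_1 − x̄_2)/√(s_1²/n_1 + s_2²/n_2) = (426 − 500)/√(94.7²/6 + 35.7²/17) = -1.8678
Welch–Satterthwaite df ≈ 5.51
Two-sided p-value ≈ 0.115
Since p ≈ 0.115 > α = 0.02, fail to reject H0; the data do not provide sufficient evidence against H0.

t = -1.8678; fail to reject H0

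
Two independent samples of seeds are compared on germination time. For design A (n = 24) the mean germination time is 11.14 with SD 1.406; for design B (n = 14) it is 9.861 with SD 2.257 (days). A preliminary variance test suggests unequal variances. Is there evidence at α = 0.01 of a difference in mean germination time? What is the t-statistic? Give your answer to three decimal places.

Let group 1 = design A, group 2 = design B. H0: μ_1 = μ_2; H1: μ_1 ≠ μ_2 (Welch's two-sample t-test, two-sided).
t = (x̄_1 − x̄_2)/√(s_1²/n_1 + s_2²/n_2) = (11.14 − 9.861)/√(1.406²/24 + 2.257²/14) = 1.915
Welch–Satterthwaite df ≈ 19.00
Two-sided p-value ≈ 0.071
Since p ≈ 0.071 > α = 0.01, fail to reject H0; the data do not provide sufficient evidence against H0.

1.915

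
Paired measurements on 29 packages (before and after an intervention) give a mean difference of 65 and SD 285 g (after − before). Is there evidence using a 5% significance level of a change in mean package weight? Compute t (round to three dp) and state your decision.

H0: μ_d = 0; H1: μ_d ≠ 0 (paired t-test on the differences, two-sided).
t = d̄/(s_d/√n) = 65/(285/√29) = 1.228
df = n − 1 = 28
Two-sided p-value ≈ 0.230
Since p ≈ 0.230 > α = 0.05, fail to reject H0; the evidence is not statistically significant.

t = 1.228; fail to reject H0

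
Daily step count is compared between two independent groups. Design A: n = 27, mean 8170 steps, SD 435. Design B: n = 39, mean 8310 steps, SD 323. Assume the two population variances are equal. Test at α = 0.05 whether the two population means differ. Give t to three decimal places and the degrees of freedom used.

t = -1.501, df = 64

Let group 1 = design A, group 2 = design B. H0: μ_1 = μ_2; H1: μ_1 ≠ μ_2 (two-sample pooled-variance t-test, two-sided).
s_p² = [(27−1)·435² + (39−1)·323²]/(27+39−2) = 138818
t = (8170 − 8310)/√[138818·(1/27 + 1/39)] = -1.501
df = n₁ + n₂ − 2 = 64
Two-sided p-value ≈ 0.138
Since p ≈ 0.138 > α = 0.05, fail to reject H0; the data do not provide sufficient evidence against H0.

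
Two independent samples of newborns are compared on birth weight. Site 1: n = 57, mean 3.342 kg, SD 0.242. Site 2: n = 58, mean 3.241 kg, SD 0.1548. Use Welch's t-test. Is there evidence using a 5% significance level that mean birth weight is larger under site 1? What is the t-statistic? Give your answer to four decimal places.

2.6610

Let group 1 = site 1, group 2 = site 2. H0: μ_1 = μ_2; H1: μ_1 > μ_2 (Welch's two-sample t-test, right-tailed).
t = (x̄_1 − x̄_2)/√(s_1²/n_1 + s_2²/n_2) = (3.342 − 3.241)/√(0.242²/57 + 0.1548²/58) = 2.6610
Welch–Satterthwaite df ≈ 95.00
p-value = P(T ≥ 2.6610) ≈ 0.005
Since p ≈ 0.005 < α = 0.05, reject H0; the data support H1.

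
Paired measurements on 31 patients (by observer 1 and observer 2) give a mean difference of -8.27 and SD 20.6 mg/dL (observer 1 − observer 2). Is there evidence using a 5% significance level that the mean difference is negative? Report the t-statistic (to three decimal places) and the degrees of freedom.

H0: μ_d = 0; H1: μ_d < 0 (paired t-test on the differences, left-tailed).
t = d̄/(s_d/√n) = -8.27/(20.6/√31) = -2.235
df = n − 1 = 30
p-value = P(T ≤ -2.235) ≈ 0.016
Since p ≈ 0.016 < α = 0.05, reject H0; the data support H1.

t = -2.235, df = 30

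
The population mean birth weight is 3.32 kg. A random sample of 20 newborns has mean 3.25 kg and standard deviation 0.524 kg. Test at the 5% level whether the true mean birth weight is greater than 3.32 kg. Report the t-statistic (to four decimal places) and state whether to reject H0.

H0: μ = 3.32; H1: μ > 3.32 (one-sample t-test, right-tailed).
t = (x̄ − μ₀)/(s/√n) = (3.25 − 3.32)/(0.524/√20) = -0.5974
df = n − 1 = 19
p-value = P(T ≥ -0.5974) ≈ 0.7214
Since p ≈ 0.7214 > α = 0.05, fail to reject H0; the evidence is not statistically significant.

t = -0.5974; fail to reject H0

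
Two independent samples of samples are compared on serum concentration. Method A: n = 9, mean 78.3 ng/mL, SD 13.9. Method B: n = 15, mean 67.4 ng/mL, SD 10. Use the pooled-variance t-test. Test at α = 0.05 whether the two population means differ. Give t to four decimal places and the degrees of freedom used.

Let group 1 = method A, group 2 = method B. H0: μ_1 = μ_2; H1: μ_1 ≠ μ_2 (two-sample pooled-variance t-test, two-sided).
s_p² = [(9−1)·13.9² + (15−1)·10²]/(9+15−2) = 133.895
t = (78.3 − 67.4)/√[133.895·(1/9 + 1/15)] = 2.2341
df = n₁ + n₂ − 2 = 22
Two-sided p-value ≈ 0.036
Since p ≈ 0.036 < α = 0.05, reject H0; the evidence is statistically significant.

t = 2.2341, df = 22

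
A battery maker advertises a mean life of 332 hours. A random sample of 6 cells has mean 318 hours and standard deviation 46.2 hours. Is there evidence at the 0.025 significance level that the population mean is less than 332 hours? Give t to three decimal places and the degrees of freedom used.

t = -0.742, df = 5

H0: μ = 332; H1: μ < 332 (one-sample t-test, left-tailed).
t = (x̄ − μ₀)/(s/√n) = (318 − 332)/(46.2/√6) = -0.742
df = n − 1 = 5
p-value = P(T ≤ -0.742) ≈ 0.246
Since p ≈ 0.246 > α = 0.025, fail to reject H0; the evidence is not statistically significant.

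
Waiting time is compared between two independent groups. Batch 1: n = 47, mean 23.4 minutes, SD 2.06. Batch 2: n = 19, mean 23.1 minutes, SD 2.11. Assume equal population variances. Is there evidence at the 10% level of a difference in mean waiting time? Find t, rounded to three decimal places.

0.532

Let group 1 = batch 1, group 2 = batch 2. H0: μ_1 = μ_2; H1: μ_1 ≠ μ_2 (two-sample pooled-variance t-test, two-sided).
s_p² = [(47−1)·2.06² + (19−1)·2.11²]/(47+19−2) = 4.30224
t = (23.4 − 23.1)/√[4.30224·(1/47 + 1/19)] = 0.532
df = n₁ + n₂ − 2 = 64
Two-sided p-value ≈ 0.5966
Since p ≈ 0.5966 > α = 0.1, fail to reject H0; the data do not provide sufficient evidence against H0.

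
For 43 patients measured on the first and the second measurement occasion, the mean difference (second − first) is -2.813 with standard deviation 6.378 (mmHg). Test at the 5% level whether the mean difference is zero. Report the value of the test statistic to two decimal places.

-2.89

H0: μ_d = 0; H1: μ_d ≠ 0 (paired t-test on the differences, two-sided).
t = d̄/(s_d/√n) = -2.813/(6.378/√43) = -2.89
df = n − 1 = 42
Two-sided p-value ≈ 0.006
Since p ≈ 0.006 < α = 0.05, reject H0; the evidence is statistically significant.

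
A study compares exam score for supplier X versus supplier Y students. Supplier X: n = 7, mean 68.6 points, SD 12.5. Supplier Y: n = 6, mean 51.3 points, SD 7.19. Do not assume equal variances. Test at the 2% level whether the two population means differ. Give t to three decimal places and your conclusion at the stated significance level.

Let group 1 = supplier X, group 2 = supplier Y. H0: μ_1 = μ_2; H1: μ_1 ≠ μ_2 (Welch's two-sample t-test, two-sided).
t = (x̄_1 − x̄_2)/√(s_1²/n_1 + s_2²/n_2) = (68.6 − 51.3)/√(12.5²/7 + 7.19²/6) = 3.110
Welch–Satterthwaite df ≈ 9.78
Two-sided p-value ≈ 0.011
Since p ≈ 0.011 < α = 0.02, reject H0; the evidence is statistically significant.

t = 3.110; reject H0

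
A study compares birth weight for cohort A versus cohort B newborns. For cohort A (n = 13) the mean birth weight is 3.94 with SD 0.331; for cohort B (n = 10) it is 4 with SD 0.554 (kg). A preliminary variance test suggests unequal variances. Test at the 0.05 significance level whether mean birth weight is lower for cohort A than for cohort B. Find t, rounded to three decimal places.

Let group 1 = cohort A, group 2 = cohort B. H0: μ_1 = μ_2; H1: μ_1 < μ_2 (Welch's two-sample t-test, left-tailed).
t = (x̄_1 − x̄_2)/√(s_1²/n_1 + s_2²/n_2) = (3.94 − 4)/√(0.331²/13 + 0.554²/10) = -0.303
Welch–Satterthwaite df ≈ 13.84
p-value = P(T ≤ -0.303) ≈ 0.383
Since p ≈ 0.383 > α = 0.05, fail to reject H0; the data do not provide sufficient evidence against H0.

-0.303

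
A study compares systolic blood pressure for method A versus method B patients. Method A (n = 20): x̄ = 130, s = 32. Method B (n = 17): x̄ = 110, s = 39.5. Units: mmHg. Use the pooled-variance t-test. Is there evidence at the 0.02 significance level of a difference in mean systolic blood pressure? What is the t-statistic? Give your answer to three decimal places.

1.702

Let group 1 = method A, group 2 = method B. H0: μ_1 = μ_2; H1: μ_1 ≠ μ_2 (two-sample pooled-variance t-test, two-sided).
s_p² = [(20−1)·32² + (17−1)·39.5²]/(20+17−2) = 1269.14
t = (130 − 110)/√[1269.14·(1/20 + 1/17)] = 1.702
df = n₁ + n₂ − 2 = 35
Two-sided p-value ≈ 0.098
Since p ≈ 0.098 > α = 0.02, fail to reject H0; the evidence is not statistically significant.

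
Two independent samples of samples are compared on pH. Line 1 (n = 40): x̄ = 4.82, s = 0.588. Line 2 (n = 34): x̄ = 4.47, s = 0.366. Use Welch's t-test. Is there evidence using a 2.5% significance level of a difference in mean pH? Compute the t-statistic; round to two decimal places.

Let group 1 = line 1, group 2 = line 2. H0: μ_1 = μ_2; H1: μ_1 ≠ μ_2 (Welch's two-sample t-test, two-sided).
t = (x̄_1 − x̄_2)/√(s_1²/n_1 + s_2²/n_2) = (4.82 − 4.47)/√(0.588²/40 + 0.366²/34) = 3.12
Welch–Satterthwaite df ≈ 66.36
Two-sided p-value ≈ 0.003
Since p ≈ 0.003 < α = 0.025, reject H0; the data support H1.

3.12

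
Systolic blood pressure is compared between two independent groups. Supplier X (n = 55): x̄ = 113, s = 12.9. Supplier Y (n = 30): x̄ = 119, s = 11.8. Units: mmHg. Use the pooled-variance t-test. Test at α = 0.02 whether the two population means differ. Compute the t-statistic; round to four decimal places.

-2.1103

Let group 1 = supplier X, group 2 = supplier Y. H0: μ_1 = μ_2; H1: μ_1 ≠ μ_2 (two-sample pooled-variance t-test, two-sided).
s_p² = [(55−1)·12.9² + (30−1)·11.8²]/(55+30−2) = 156.917
t = (113 − 119)/√[156.917·(1/55 + 1/30)] = -2.1103
df = n₁ + n₂ − 2 = 83
Two-sided p-value ≈ 0.038
Since p ≈ 0.038 > α = 0.02, fail to reject H0; the data do not provide sufficient evidence against H0.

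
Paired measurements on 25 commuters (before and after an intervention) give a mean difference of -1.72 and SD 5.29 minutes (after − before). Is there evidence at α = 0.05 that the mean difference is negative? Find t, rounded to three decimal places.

H0: μ_d = 0; H1: μ_d < 0 (paired t-test on the differences, left-tailed).
t = d̄/(s_d/√n) = -1.72/(5.29/√25) = -1.626
df = n − 1 = 24
p-value = P(T ≤ -1.626) ≈ 0.0585
Since p ≈ 0.0585 > α = 0.05, fail to reject H0; the data do not provide sufficient evidence against H0.

-1.626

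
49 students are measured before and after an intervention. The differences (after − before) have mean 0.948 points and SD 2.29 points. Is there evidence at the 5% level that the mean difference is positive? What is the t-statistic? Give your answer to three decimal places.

H0: μ_d = 0; H1: μ_d > 0 (paired t-test on the differences, right-tailed).
t = d̄/(s_d/√n) = 0.948/(2.29/√49) = 2.898
df = n − 1 = 48
p-value = P(T ≥ 2.898) ≈ 0.0028
Since p ≈ 0.0028 < α = 0.05, reject H0; the evidence is statistically significant.

2.898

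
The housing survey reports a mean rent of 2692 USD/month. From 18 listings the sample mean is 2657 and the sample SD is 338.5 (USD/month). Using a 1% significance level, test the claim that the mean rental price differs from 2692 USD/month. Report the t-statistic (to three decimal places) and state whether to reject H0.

t = -0.439; fail to reject H0

H0: μ = 2692; H1: μ ≠ 2692 (one-sample t-test, two-sided).
t = (x̄ − μ₀)/(s/√n) = (2657 − 2692)/(338.5/√18) = -0.439
df = n − 1 = 17
Two-sided p-value ≈ 0.666
Since p ≈ 0.666 > α = 0.01, fail to reject H0; the data do not provide sufficient evidence against H0.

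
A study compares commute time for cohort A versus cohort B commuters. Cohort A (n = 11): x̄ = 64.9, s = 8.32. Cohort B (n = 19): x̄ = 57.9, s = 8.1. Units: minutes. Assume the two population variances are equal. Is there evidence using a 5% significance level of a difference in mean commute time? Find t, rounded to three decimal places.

Let group 1 = cohort A, group 2 = cohort B. H0: μ_1 = μ_2; H1: μ_1 ≠ μ_2 (two-sample pooled-variance t-test, two-sided).
s_p² = [(11−1)·8.32² + (19−1)·8.1²]/(11+19−2) = 66.9001
t = (64.9 − 57.9)/√[66.9001·(1/11 + 1/19)] = 2.259
df = n₁ + n₂ − 2 = 28
Two-sided p-value ≈ 0.032
Since p ≈ 0.032 < α = 0.05, reject H0; the data support H1.

2.259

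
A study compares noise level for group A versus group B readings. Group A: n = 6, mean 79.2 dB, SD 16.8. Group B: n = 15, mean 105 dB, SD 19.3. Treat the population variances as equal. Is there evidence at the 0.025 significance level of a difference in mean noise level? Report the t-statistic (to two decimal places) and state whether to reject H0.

Let group 1 = group A, group 2 = group B. H0: μ_1 = μ_2; H1: μ_1 ≠ μ_2 (two-sample pooled-variance t-test, two-sided).
s_p² = [(6−1)·16.8² + (15−1)·19.3²]/(6+15−2) = 348.74
t = (79.2 − 105)/√[348.74·(1/6 + 1/15)] = -2.86
df = n₁ + n₂ − 2 = 19
Two-sided p-value ≈ 0.0100
Since p ≈ 0.0100 < α = 0.025, reject H0; the data support H1.

t = -2.86; reject H0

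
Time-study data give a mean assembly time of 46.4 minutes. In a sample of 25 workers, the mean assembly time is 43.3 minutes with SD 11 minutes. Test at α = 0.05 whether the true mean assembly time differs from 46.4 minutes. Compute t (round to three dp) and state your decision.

t = -1.409; fail to reject H0

H0: μ = 46.4; H1: μ ≠ 46.4 (one-sample t-test, two-sided).
t = (x̄ − μ₀)/(s/√n) = (43.3 − 46.4)/(11/√25) = -1.409
df = n − 1 = 24
Two-sided p-value ≈ 0.1716
Since p ≈ 0.1716 > α = 0.05, fail to reject H0; the evidence is not statistically significant.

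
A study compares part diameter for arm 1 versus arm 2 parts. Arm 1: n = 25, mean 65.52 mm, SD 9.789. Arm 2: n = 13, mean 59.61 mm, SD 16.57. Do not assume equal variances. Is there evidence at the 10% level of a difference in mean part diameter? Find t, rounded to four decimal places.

Let group 1 = arm 1, group 2 = arm 2. H0: μ_1 = μ_2; H1: μ_1 ≠ μ_2 (Welch's two-sample t-test, two-sided).
t = (x̄_1 − x̄_2)/√(s_1²/n_1 + s_2²/n_2) = (65.52 − 59.61)/√(9.789²/25 + 16.57²/13) = 1.1831
Welch–Satterthwaite df ≈ 16.48
Two-sided p-value ≈ 0.2536
Since p ≈ 0.2536 > α = 0.1, fail to reject H0; the data do not provide sufficient evidence against H0.

1.1831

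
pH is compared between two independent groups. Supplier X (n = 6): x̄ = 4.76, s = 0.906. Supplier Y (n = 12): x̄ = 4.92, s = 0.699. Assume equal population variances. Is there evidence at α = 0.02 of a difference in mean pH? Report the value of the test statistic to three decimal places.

Let group 1 = supplier X, group 2 = supplier Y. H0: μ_1 = μ_2; H1: μ_1 ≠ μ_2 (two-sample pooled-variance t-test, two-sided).
s_p² = [(6−1)·0.906² + (12−1)·0.699²]/(6+12−2) = 0.592424
t = (4.76 − 4.92)/√[0.592424·(1/6 + 1/12)] = -0.416
df = n₁ + n₂ − 2 = 16
Two-sided p-value ≈ 0.683
Since p ≈ 0.683 > α = 0.02, fail to reject H0; the evidence is not statistically significant.

-0.416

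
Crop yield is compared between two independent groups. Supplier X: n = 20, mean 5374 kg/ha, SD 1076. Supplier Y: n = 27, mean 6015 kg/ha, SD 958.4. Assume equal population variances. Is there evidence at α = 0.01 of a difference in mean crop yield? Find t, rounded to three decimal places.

Let group 1 = supplier X, group 2 = supplier Y. H0: μ_1 = μ_2; H1: μ_1 ≠ μ_2 (two-sample pooled-variance t-test, two-sided).
s_p² = [(20−1)·1076² + (27−1)·958.4²]/(20+27−2) = 1019550
t = (5374 − 6015)/√[1019550·(1/20 + 1/27)] = -2.152
df = n₁ + n₂ − 2 = 45
Two-sided p-value ≈ 0.037
Since p ≈ 0.037 > α = 0.01, fail to reject H0; the evidence is not statistically significant.

-2.152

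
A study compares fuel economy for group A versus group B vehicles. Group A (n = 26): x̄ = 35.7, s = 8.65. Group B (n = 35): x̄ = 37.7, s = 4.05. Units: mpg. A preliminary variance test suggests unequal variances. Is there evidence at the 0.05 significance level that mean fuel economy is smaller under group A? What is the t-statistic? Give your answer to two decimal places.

Let group 1 = group A, group 2 = group B. H0: μ_1 = μ_2; H1: μ_1 < μ_2 (Welch's two-sample t-test, left-tailed).
t = (x̄_1 − x̄_2)/√(s_1²/n_1 + s_2²/n_2) = (35.7 − 37.7)/√(8.65²/26 + 4.05²/35) = -1.09
Welch–Satterthwaite df ≈ 33.16
p-value = P(T ≤ -1.09) ≈ 0.141
Since p ≈ 0.141 > α = 0.05, fail to reject H0; the data do not provide sufficient evidence against H0.

-1.09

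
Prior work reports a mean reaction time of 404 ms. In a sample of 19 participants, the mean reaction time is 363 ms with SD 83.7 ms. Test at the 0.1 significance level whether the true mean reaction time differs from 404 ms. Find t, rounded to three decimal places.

H0: μ = 404; H1: μ ≠ 404 (one-sample t-test, two-sided).
t = (x̄ − μ₀)/(s/√n) = (363 − 404)/(83.7/√19) = -2.135
df = n − 1 = 18
Two-sided p-value ≈ 0.047
Since p ≈ 0.047 < α = 0.1, reject H0; the data support H1.

-2.135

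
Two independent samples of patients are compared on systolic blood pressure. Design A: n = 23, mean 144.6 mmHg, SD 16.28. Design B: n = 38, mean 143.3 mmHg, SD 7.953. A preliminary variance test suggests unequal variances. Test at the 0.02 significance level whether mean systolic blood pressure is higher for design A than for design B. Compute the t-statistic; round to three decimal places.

Let group 1 = design A, group 2 = design B. H0: μ_1 = μ_2; H1: μ_1 > μ_2 (Welch's two-sample t-test, right-tailed).
t = (x̄_1 − x̄_2)/√(s_1²/n_1 + s_2²/n_2) = (144.6 − 143.3)/√(16.28²/23 + 7.953²/38) = 0.358
Welch–Satterthwaite df ≈ 28.46
p-value = P(T ≥ 0.358) ≈ 0.3615
Since p ≈ 0.3615 > α = 0.02, fail to reject H0; the data do not provide sufficient evidence against H0.

0.358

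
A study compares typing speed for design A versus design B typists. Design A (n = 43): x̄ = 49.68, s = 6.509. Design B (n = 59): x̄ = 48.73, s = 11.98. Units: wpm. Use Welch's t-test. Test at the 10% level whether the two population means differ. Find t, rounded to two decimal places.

Let group 1 = design A, group 2 = design B. H0: μ_1 = μ_2; H1: μ_1 ≠ μ_2 (Welch's two-sample t-test, two-sided).
t = (x̄_1 − x̄_2)/√(s_1²/n_1 + s_2²/n_2) = (49.68 − 48.73)/√(6.509²/43 + 11.98²/59) = 0.51
Welch–Satterthwaite df ≈ 93.35
Two-sided p-value ≈ 0.609
Since p ≈ 0.609 > α = 0.1, fail to reject H0; the data do not provide sufficient evidence against H0.

0.51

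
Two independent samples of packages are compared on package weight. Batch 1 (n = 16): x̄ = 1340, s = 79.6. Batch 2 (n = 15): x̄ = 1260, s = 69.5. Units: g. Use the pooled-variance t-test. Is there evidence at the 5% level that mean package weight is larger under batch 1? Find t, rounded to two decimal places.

2.97

Let group 1 = batch 1, group 2 = batch 2. H0: μ_1 = μ_2; H1: μ_1 > μ_2 (two-sample pooled-variance t-test, right-tailed).
s_p² = [(16−1)·79.6² + (15−1)·69.5²]/(16+15−2) = 5609.17
t = (1340 − 1260)/√[5609.17·(1/16 + 1/15)] = 2.97
df = n₁ + n₂ − 2 = 29
p-value = P(T ≥ 2.97) ≈ 0.0029
Since p ≈ 0.0029 < α = 0.05, reject H0; the evidence is statistically significant.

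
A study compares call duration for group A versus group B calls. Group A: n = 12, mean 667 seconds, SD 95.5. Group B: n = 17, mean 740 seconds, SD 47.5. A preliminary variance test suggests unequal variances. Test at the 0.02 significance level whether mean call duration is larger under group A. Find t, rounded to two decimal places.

Let group 1 = group A, group 2 = group B. H0: μ_1 = μ_2; H1: μ_1 > μ_2 (Welch's two-sample t-test, right-tailed).
t = (x̄_1 − x̄_2)/√(s_1²/n_1 + s_2²/n_2) = (667 − 740)/√(95.5²/12 + 47.5²/17) = -2.44
Welch–Satterthwaite df ≈ 14.87
p-value = P(T ≥ -2.44) ≈ 0.986
Since p ≈ 0.986 > α = 0.02, fail to reject H0; the evidence is not statistically significant.

-2.44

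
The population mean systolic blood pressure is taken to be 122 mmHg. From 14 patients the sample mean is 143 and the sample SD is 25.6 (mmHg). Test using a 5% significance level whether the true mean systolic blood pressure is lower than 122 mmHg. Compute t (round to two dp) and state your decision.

t = 3.07; fail to reject H0

H0: μ = 122; H1: μ < 122 (one-sample t-test, left-tailed).
t = (x̄ − μ₀)/(s/√n) = (143 − 122)/(25.6/√14) = 3.07
df = n − 1 = 13
p-value = P(T ≤ 3.07) ≈ 0.996
Since p ≈ 0.996 > α = 0.05, fail to reject H0; the evidence is not statistically significant.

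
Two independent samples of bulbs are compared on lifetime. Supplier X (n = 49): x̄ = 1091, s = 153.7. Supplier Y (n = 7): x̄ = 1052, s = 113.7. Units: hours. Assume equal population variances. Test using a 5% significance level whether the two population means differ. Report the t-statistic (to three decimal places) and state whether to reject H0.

Let group 1 = supplier X, group 2 = supplier Y. H0: μ_1 = μ_2; H1: μ_1 ≠ μ_2 (two-sample pooled-variance t-test, two-sided).
s_p² = [(49−1)·153.7² + (7−1)·113.7²]/(49+7−2) = 22435.2
t = (1091 − 1052)/√[22435.2·(1/49 + 1/7)] = 0.644
df = n₁ + n₂ − 2 = 54
Two-sided p-value ≈ 0.522
Since p ≈ 0.522 > α = 0.05, fail to reject H0; the evidence is not statistically significant.

t = 0.644; fail to reject H0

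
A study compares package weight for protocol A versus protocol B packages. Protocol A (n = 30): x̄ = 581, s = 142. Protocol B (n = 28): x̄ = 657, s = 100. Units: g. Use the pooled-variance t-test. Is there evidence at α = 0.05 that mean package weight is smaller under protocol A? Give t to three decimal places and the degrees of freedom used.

Let group 1 = protocol A, group 2 = protocol B. H0: μ_1 = μ_2; H1: μ_1 < μ_2 (two-sample pooled-variance t-test, left-tailed).
s_p² = [(30−1)·142² + (28−1)·100²]/(30+28−2) = 15263.5
t = (581 − 657)/√[15263.5·(1/30 + 1/28)] = -2.341
df = n₁ + n₂ − 2 = 56
p-value = P(T ≤ -2.341) ≈ 0.011
Since p ≈ 0.011 < α = 0.05, reject H0; the data support H1.

t = -2.341, df = 56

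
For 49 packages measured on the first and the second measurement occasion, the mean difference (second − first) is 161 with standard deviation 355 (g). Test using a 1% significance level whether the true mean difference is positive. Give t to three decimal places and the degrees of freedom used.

t = 3.175, df = 48

H0: μ_d = 0; H1: μ_d > 0 (paired t-test on the differences, right-tailed).
t = d̄/(s_d/√n) = 161/(355/√49) = 3.175
df = n − 1 = 48
p-value = P(T ≥ 3.175) ≈ 0.001
Since p ≈ 0.001 < α = 0.01, reject H0; the evidence is statistically significant.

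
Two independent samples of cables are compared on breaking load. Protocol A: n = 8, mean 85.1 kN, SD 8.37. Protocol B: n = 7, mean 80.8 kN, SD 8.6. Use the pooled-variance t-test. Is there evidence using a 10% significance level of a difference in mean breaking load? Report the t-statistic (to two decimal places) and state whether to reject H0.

t = 0.98; fail to reject H0

Let group 1 = protocol A, group 2 = protocol B. H0: μ_1 = μ_2; H1: μ_1 ≠ μ_2 (two-sample pooled-variance t-test, two-sided).
s_p² = [(8−1)·8.37² + (7−1)·8.6²]/(8+7−2) = 71.8583
t = (85.1 − 80.8)/√[71.8583·(1/8 + 1/7)] = 0.98
df = n₁ + n₂ − 2 = 13
Two-sided p-value ≈ 0.345
Since p ≈ 0.345 > α = 0.1, fail to reject H0; the evidence is not statistically significant.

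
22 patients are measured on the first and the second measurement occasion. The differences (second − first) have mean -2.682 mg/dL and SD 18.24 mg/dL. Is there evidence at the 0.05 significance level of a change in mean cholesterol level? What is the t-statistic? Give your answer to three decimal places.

-0.690

H0: μ_d = 0; H1: μ_d ≠ 0 (paired t-test on the differences, two-sided).
t = d̄/(s_d/√n) = -2.682/(18.24/√22) = -0.690
df = n − 1 = 21
Two-sided p-value ≈ 0.498
Since p ≈ 0.498 > α = 0.05, fail to reject H0; the data do not provide sufficient evidence against H0.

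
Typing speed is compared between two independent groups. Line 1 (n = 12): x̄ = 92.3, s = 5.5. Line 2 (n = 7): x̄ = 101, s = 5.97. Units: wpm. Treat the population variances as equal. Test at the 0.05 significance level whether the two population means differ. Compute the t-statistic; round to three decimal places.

Let group 1 = line 1, group 2 = line 2. H0: μ_1 = μ_2; H1: μ_1 ≠ μ_2 (two-sample pooled-variance t-test, two-sided).
s_p² = [(12−1)·5.5² + (7−1)·5.97²]/(12+7−2) = 32.1527
t = (92.3 − 101)/√[32.1527·(1/12 + 1/7)] = -3.226
df = n₁ + n₂ − 2 = 17
Two-sided p-value ≈ 0.0050
Since p ≈ 0.0050 < α = 0.05, reject H0; the data support H1.

-3.226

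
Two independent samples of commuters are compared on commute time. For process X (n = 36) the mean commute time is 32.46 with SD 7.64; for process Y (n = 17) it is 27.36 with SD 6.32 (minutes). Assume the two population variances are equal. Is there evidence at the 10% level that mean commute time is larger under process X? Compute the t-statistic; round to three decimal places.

2.390

Let group 1 = process X, group 2 = process Y. H0: μ_1 = μ_2; H1: μ_1 > μ_2 (two-sample pooled-variance t-test, right-tailed).
s_p² = [(36−1)·7.64² + (17−1)·6.32²]/(36+17−2) = 52.5885
t = (32.46 − 27.36)/√[52.5885·(1/36 + 1/17)] = 2.390
df = n₁ + n₂ − 2 = 51
p-value = P(T ≥ 2.390) ≈ 0.0103
Since p ≈ 0.0103 < α = 0.1, reject H0; the evidence is statistically significant.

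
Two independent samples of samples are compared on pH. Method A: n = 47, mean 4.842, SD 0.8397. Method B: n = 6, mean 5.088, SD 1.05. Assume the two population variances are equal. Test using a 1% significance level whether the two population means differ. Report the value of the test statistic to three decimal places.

-0.658

Let group 1 = method A, group 2 = method B. H0: μ_1 = μ_2; H1: μ_1 ≠ μ_2 (two-sample pooled-variance t-test, two-sided).
s_p² = [(47−1)·0.8397² + (6−1)·1.05²]/(47+6−2) = 0.744057
t = (4.842 − 5.088)/√[0.744057·(1/47 + 1/6)] = -0.658
df = n₁ + n₂ − 2 = 51
Two-sided p-value ≈ 0.5136
Since p ≈ 0.5136 > α = 0.01, fail to reject H0; the data do not provide sufficient evidence against H0.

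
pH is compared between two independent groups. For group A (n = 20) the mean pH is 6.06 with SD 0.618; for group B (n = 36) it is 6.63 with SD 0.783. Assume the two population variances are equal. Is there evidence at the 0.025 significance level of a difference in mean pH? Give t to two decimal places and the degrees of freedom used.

t = -2.80, df = 54

Let group 1 = group A, group 2 = group B. H0: μ_1 = μ_2; H1: μ_1 ≠ μ_2 (two-sample pooled-variance t-test, two-sided).
s_p² = [(20−1)·0.618² + (36−1)·0.783²]/(20+36−2) = 0.531753
t = (6.06 − 6.63)/√[0.531753·(1/20 + 1/36)] = -2.80
df = n₁ + n₂ − 2 = 54
Two-sided p-value ≈ 0.0070
Since p ≈ 0.0070 < α = 0.025, reject H0; the evidence is statistically significant.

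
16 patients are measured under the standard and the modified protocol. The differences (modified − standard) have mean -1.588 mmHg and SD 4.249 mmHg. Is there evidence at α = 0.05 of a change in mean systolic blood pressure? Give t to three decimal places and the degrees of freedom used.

H0: μ_d = 0; H1: μ_d ≠ 0 (paired t-test on the differences, two-sided).
t = d̄/(s_d/√n) = -1.588/(4.249/√16) = -1.495
df = n − 1 = 15
Two-sided p-value ≈ 0.1557
Since p ≈ 0.1557 > α = 0.05, fail to reject H0; the evidence is not statistically significant.

t = -1.495, df = 15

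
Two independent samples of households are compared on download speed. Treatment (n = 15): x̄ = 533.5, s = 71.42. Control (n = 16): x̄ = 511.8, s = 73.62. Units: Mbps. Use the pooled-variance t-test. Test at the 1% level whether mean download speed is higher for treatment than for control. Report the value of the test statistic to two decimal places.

0.83

Let group 1 = treatment, group 2 = control. H0: μ_1 = μ_2; H1: μ_1 > μ_2 (two-sample pooled-variance t-test, right-tailed).
s_p² = [(15−1)·71.42² + (16−1)·73.62²]/(15+16−2) = 5265.86
t = (533.5 − 511.8)/√[5265.86·(1/15 + 1/16)] = 0.83
df = n₁ + n₂ − 2 = 29
p-value = P(T ≥ 0.83) ≈ 0.2061
Since p ≈ 0.2061 > α = 0.01, fail to reject H0; the data do not provide sufficient evidence against H0.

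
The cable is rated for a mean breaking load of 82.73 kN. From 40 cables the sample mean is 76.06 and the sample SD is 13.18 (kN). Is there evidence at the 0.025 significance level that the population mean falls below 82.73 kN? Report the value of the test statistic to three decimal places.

-3.201

H0: μ = 82.73; H1: μ < 82.73 (one-sample t-test, left-tailed).
t = (x̄ − μ₀)/(s/√n) = (76.06 − 82.73)/(13.18/√40) = -3.201
df = n − 1 = 39
p-value = P(T ≤ -3.201) ≈ 0.001
Since p ≈ 0.001 < α = 0.025, reject H0; the data support H1.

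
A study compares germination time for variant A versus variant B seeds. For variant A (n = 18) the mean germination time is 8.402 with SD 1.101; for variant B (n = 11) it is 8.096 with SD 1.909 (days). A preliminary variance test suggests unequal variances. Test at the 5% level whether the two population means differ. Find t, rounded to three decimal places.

Let group 1 = variant A, group 2 = variant B. H0: μ_1 = μ_2; H1: μ_1 ≠ μ_2 (Welch's two-sample t-test, two-sided).
t = (x̄_1 − x̄_2)/√(s_1²/n_1 + s_2²/n_2) = (8.402 − 8.096)/√(1.101²/18 + 1.909²/11) = 0.485
Welch–Satterthwaite df ≈ 14.14
Two-sided p-value ≈ 0.6353
Since p ≈ 0.6353 > α = 0.05, fail to reject H0; the evidence is not statistically significant.

0.485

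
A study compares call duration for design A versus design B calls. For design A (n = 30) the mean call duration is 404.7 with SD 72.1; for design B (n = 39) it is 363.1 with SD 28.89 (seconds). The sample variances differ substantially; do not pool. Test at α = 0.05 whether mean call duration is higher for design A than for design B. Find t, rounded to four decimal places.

Let group 1 = design A, group 2 = design B. H0: μ_1 = μ_2; H1: μ_1 > μ_2 (Welch's two-sample t-test, right-tailed).
t = (x̄_1 − x̄_2)/√(s_1²/n_1 + s_2²/n_2) = (404.7 − 363.1)/√(72.1²/30 + 28.89²/39) = 2.9815
Welch–Satterthwaite df ≈ 36.18
p-value = P(T ≥ 2.9815) ≈ 0.0026
Since p ≈ 0.0026 < α = 0.05, reject H0; the evidence is statistically significant.

2.9815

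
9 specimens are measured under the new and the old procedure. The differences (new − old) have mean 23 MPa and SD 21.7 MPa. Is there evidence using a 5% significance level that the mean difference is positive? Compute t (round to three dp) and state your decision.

t = 3.180; reject H0

H0: μ_d = 0; H1: μ_d > 0 (paired t-test on the differences, right-tailed).
t = d̄/(s_d/√n) = 23/(21.7/√9) = 3.180
df = n − 1 = 8
p-value = P(T ≥ 3.180) ≈ 0.007
Since p ≈ 0.007 < α = 0.05, reject H0; the evidence is statistically significant.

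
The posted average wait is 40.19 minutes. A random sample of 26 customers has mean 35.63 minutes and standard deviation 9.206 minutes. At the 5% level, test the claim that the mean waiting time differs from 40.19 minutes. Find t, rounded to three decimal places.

H0: μ = 40.19; H1: μ ≠ 40.19 (one-sample t-test, two-sided).
t = (x̄ − μ₀)/(s/√n) = (35.63 − 40.19)/(9.206/√26) = -2.526
df = n − 1 = 25
Two-sided p-value ≈ 0.0183
Since p ≈ 0.0183 < α = 0.05, reject H0; the evidence is statistically significant.

-2.526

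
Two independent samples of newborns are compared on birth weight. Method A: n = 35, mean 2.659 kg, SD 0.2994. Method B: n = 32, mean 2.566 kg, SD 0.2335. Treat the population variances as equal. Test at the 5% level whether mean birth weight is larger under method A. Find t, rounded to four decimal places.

1.4084

Let group 1 = method A, group 2 = method B. H0: μ_1 = μ_2; H1: μ_1 > μ_2 (two-sample pooled-variance t-test, right-tailed).
s_p² = [(35−1)·0.2994² + (32−1)·0.2335²]/(35+32−2) = 0.0728917
t = (2.659 − 2.566)/√[0.0728917·(1/35 + 1/32)] = 1.4084
df = n₁ + n₂ − 2 = 65
p-value = P(T ≥ 1.4084) ≈ 0.082
Since p ≈ 0.082 > α = 0.05, fail to reject H0; the data do not provide sufficient evidence against H0.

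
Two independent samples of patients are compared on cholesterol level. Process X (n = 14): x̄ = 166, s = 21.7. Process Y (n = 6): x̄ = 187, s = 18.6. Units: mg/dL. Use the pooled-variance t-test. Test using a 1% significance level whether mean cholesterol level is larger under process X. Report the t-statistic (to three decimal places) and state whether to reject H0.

t = -2.061; fail to reject H0

Let group 1 = process X, group 2 = process Y. H0: μ_1 = μ_2; H1: μ_1 > μ_2 (two-sample pooled-variance t-test, right-tailed).
s_p² = [(14−1)·21.7² + (6−1)·18.6²]/(14+6−2) = 436.187
t = (166 − 187)/√[436.187·(1/14 + 1/6)] = -2.061
df = n₁ + n₂ − 2 = 18
p-value = P(T ≥ -2.061) ≈ 0.9730
Since p ≈ 0.9730 > α = 0.01, fail to reject H0; the evidence is not statistically significant.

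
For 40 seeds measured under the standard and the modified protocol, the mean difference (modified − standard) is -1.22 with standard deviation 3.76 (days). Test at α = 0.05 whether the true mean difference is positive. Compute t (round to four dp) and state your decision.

t = -2.0521; fail to reject H0

H0: μ_d = 0; H1: μ_d > 0 (paired t-test on the differences, right-tailed).
t = d̄/(s_d/√n) = -1.22/(3.76/√40) = -2.0521
df = n − 1 = 39
p-value = P(T ≥ -2.0521) ≈ 0.977
Since p ≈ 0.977 > α = 0.05, fail to reject H0; the data do not provide sufficient evidence against H0.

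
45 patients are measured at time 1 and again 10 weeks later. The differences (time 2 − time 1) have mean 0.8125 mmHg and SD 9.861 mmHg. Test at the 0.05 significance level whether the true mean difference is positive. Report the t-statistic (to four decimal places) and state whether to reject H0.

H0: μ_d = 0; H1: μ_d > 0 (paired t-test on the differences, right-tailed).
t = d̄/(s_d/√n) = 0.8125/(9.861/√45) = 0.5527
df = n − 1 = 44
p-value = P(T ≥ 0.5527) ≈ 0.2916
Since p ≈ 0.2916 > α = 0.05, fail to reject H0; the evidence is not statistically significant.

t = 0.5527; fail to reject H0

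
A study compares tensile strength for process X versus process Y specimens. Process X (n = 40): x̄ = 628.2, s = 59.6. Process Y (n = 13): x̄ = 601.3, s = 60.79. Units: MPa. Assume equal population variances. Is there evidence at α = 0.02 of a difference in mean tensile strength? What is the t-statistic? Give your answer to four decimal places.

1.4071

Let group 1 = process X, group 2 = process Y. H0: μ_1 = μ_2; H1: μ_1 ≠ μ_2 (two-sample pooled-variance t-test, two-sided).
s_p² = [(40−1)·59.6² + (13−1)·60.79²]/(40+13−2) = 3585.87
t = (628.2 − 601.3)/√[3585.87·(1/40 + 1/13)] = 1.4071
df = n₁ + n₂ − 2 = 51
Two-sided p-value ≈ 0.1655
Since p ≈ 0.1655 > α = 0.02, fail to reject H0; the evidence is not statistically significant.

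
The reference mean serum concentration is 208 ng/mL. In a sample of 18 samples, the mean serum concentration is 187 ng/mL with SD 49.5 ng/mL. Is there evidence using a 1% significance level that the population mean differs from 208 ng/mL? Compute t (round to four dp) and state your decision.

H0: μ = 208; H1: μ ≠ 208 (one-sample t-test, two-sided).
t = (x̄ − μ₀)/(s/√n) = (187 − 208)/(49.5/√18) = -1.7999
df = n − 1 = 17
Two-sided p-value ≈ 0.0896
Since p ≈ 0.0896 > α = 0.01, fail to reject H0; the evidence is not statistically significant.

t = -1.7999; fail to reject H0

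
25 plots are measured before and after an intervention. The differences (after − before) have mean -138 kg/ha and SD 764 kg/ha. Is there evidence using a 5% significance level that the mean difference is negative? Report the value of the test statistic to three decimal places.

H0: μ_d = 0; H1: μ_d < 0 (paired t-test on the differences, left-tailed).
t = d̄/(s_d/√n) = -138/(764/√25) = -0.903
df = n − 1 = 24
p-value = P(T ≤ -0.903) ≈ 0.1877
Since p ≈ 0.1877 > α = 0.05, fail to reject H0; the data do not provide sufficient evidence against H0.

-0.903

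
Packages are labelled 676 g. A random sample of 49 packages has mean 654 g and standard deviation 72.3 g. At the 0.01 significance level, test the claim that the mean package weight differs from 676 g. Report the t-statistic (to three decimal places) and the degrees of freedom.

H0: μ = 676; H1: μ ≠ 676 (one-sample t-test, two-sided).
t = (x̄ − μ₀)/(s/√n) = (654 − 676)/(72.3/√49) = -2.130
df = n − 1 = 48
Two-sided p-value ≈ 0.038
Since p ≈ 0.038 > α = 0.01, fail to reject H0; the evidence is not statistically significant.

t = -2.130, df = 48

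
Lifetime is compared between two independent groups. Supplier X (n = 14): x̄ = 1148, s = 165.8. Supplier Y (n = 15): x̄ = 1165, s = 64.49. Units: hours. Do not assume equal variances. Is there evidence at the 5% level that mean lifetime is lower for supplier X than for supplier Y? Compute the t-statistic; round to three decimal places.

-0.359

Let group 1 = supplier X, group 2 = supplier Y. H0: μ_1 = μ_2; H1: μ_1 < μ_2 (Welch's two-sample t-test, left-tailed).
t = (x̄_1 − x̄_2)/√(s_1²/n_1 + s_2²/n_2) = (1148 − 1165)/√(165.8²/14 + 64.49²/15) = -0.359
Welch–Satterthwaite df ≈ 16.62
p-value = P(T ≤ -0.359) ≈ 0.3620
Since p ≈ 0.3620 > α = 0.05, fail to reject H0; the data do not provide sufficient evidence against H0.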